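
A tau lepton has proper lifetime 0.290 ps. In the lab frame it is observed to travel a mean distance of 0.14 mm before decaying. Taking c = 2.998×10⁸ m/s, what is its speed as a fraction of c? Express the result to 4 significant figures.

0.8495c

Lab distance = (lab lifetime)·v = γτ·βc, so βγ = d/(cτ) = 1.400×10^-4/(2.998×10⁸ × 2.900×10^-13) = 1.6103.
With βγ = 1.6103: γ² = 1 + (βγ)² = 3.59307, and β = (βγ)/γ = 1.6103/1.89554 = 0.8495.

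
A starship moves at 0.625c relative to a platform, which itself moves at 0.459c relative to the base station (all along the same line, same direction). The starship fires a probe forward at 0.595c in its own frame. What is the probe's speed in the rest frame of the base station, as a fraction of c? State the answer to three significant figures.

0.957c

First combine the probe and starship (S''→S'): u₁ = (0.595 + 0.625)/(1 + 0.595×0.625) = 1.22/1.371875 = 0.88929.
Then combine with the platform (S'→S): u = (0.88929 + 0.459)/(1 + 0.88929×0.459) = 1.34829/1.40818411 = 0.95747.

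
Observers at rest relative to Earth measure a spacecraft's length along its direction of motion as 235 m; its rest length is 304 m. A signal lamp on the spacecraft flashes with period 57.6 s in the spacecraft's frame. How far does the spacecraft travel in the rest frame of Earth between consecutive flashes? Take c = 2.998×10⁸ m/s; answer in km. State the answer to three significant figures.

From L = L₀/γ: γ = 304/235 = 1.29362.
β = √(1 − 1/γ²) = 0.63438. Lab-frame period = γτ = 1.29362×57.6 s = 74.513 s. Distance = βc × γτ = 0.63438 × 2.998×10⁸ m/s × 74.513 s = 1.4171×10^10 m = 1.42×10^7 km.

1.42×10^7 km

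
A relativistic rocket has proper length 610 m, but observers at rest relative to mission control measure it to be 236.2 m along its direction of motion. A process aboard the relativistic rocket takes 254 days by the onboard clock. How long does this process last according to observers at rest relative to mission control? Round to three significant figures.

From L = L₀/γ: γ = 610/236.2 = 2.58256.
Δt = γΔτ = 2.58256 × 254 = 656 days.

656 days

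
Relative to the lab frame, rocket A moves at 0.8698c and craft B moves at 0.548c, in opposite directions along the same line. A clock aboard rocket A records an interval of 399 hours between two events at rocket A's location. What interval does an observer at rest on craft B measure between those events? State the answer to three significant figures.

1430 hours

The velocity of rocket A relative to craft B is (0.8698 + 0.548)c / (1 + 0.8698×0.548) = 0.96015c; relative speed 0.96015c.
At |u| = 0.96015c, γ = (1 − 0.921888)^(−1/2) = 3.578.
The clock on rocket A records proper time, so craft B measures Δt = γΔτ = 3.578 × 399 = 1430 hours.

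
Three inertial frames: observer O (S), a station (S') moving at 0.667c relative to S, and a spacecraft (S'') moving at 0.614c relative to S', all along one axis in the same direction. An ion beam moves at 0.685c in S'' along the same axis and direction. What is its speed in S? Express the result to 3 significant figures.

0.982c

First combine the ion beam and spacecraft (S''→S'): u₁ = (0.685 + 0.614)/(1 + 0.685×0.614) = 1.299/1.42059 = 0.91441.
Then combine with the station (S'→S): u = (0.91441 + 0.667)/(1 + 0.91441×0.667) = 1.58141/1.60991147 = 0.9823.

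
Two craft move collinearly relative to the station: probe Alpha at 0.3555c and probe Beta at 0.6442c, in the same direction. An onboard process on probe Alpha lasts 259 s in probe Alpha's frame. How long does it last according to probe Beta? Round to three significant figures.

279 s

The velocity of probe Alpha relative to probe Beta is (0.3555 − 0.6442)c / (1 − 0.3555×0.6442) = −0.37446c; relative speed 0.37446c.
At |u| = 0.37446c, γ = (1 − 0.14022)^(−1/2) = 1.0785.
The clock on probe Alpha records proper time, so probe Beta measures Δt = γΔτ = 1.0785 × 259 = 279 s.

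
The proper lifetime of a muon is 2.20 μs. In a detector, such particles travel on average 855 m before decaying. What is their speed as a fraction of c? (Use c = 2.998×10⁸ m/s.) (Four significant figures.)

0.7918c

Let x = d/(cτ) = 855.0 m / (2.998×10⁸ m/s × 2.200×10^-6 s) = 1.2963. Since d = βγcτ, x = βγ = β/√(1−β²).
Solving: β² = x²/(1+x²) = 1.68039/2.68039 = 0.62692, so β = 0.7918.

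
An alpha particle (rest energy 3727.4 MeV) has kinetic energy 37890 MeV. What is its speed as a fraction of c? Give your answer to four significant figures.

0.9960c

K = (γ−1)mc², so γ = 1 + 37890/3727.4 = 11.165.
Then v/c = √(1 − γ⁻²) = √(1 − 0.008022) = √0.991978 = 0.9960.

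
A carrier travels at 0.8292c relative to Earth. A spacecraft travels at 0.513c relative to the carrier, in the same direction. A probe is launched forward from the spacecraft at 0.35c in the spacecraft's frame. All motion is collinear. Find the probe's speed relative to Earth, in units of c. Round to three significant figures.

Compose velocities in two stages. Stage 1 (into S'): u₁ = (0.35+0.513)/(1+0.35×0.513) = 0.73163.
Stage 2 (into S): u = (0.73163+0.8292)/(1+0.73163×0.8292) = 0.97147, so the speed is 0.971c.

0.971c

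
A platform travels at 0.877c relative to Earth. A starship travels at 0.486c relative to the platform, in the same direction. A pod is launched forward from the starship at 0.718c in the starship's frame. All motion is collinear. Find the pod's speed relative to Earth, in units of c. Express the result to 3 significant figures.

Apply u = (u'+v)/(1+u'v) twice. Pod in the platform frame: (0.718+0.486)/(1+0.718·0.486) = 1.204/1.348948 = 0.89255c.
That velocity, transformed to the rest frame of Earth: (0.89255+0.877)/(1+0.89255·0.877) = 1.76955/1.78276635 = 0.99259c.

0.993c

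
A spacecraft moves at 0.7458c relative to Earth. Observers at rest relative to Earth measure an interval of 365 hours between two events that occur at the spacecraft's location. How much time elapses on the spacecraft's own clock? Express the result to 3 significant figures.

Lorentz factor: γ = (1 − 0.55621764)^(−1/2) = 1.5011.
The spacecraft's clock runs slow as seen from Earth, so Δτ = Δt/γ = 365/1.5011 = 243 hours.

243 hours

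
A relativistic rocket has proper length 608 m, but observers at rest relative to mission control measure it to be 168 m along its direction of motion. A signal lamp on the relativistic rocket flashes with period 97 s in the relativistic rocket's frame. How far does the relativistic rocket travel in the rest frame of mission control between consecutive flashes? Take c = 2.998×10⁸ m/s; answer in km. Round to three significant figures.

1.01×10^8 km

Length contraction gives γ = L₀/L = 608/168 = 3.61905.
β = √(1 − 1/γ²) = 0.96107. Lab-frame period = γτ = 3.61905×97 s = 351.05 s. Distance = βc × γτ = 0.96107 × 2.998×10⁸ m/s × 351.05 s = 1.0115×10^11 m = 1.01×10^8 km.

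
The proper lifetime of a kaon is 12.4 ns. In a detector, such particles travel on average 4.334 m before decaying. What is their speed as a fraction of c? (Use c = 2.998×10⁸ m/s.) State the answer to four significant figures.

0.7590c

Lab distance = (lab lifetime)·v = γτ·βc, so βγ = d/(cτ) = 4.334/(2.998×10⁸ × 1.240×10^-8) = 1.1658.
With βγ = 1.1658: γ² = 1 + (βγ)² = 2.35909, and β = (βγ)/γ = 1.1658/1.53593 = 0.7590.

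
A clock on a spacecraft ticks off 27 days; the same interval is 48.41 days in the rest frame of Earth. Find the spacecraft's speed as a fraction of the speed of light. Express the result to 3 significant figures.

0.830c

γ = Δt/Δτ = 48.41/27 = 1.793.
β = √(1 − 1/γ²) = √(1 − 0.311057) = √0.688943 = 0.830.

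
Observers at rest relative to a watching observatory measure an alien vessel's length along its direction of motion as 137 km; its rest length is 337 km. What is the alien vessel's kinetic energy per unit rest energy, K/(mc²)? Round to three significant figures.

From L = L₀/γ: γ = 337/137 = 2.45985.
K/(mc²) = γ − 1 = 2.45985 − 1 = 1.46.

1.46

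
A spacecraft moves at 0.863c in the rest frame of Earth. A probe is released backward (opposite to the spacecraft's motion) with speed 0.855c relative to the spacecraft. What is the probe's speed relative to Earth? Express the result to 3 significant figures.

In units of c, u = (u' + v)/(1 + u'v) with u' = −0.855 and v = 0.863.
Numerator: −0.855 + 0.863 = 0.008. Denominator: 1 + (−0.855)(0.863) = 0.262135.
u = 0.008/0.262135 = 0.030519, so the speed is 0.0305c.

0.0305c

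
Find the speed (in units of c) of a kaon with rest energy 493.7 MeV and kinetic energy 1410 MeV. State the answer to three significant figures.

0.966c

K = (γ−1)mc², so γ = 1 + 1410/493.7 = 3.856.
Then v/c = √(1 − γ⁻²) = √(1 − 0.0672552) = √0.9327448 = 0.966.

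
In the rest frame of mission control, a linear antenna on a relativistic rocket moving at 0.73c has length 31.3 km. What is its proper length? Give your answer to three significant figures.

45.8 km

γ = 1/√(1 − β²) = 1/√(1 − 0.5329) = 1/√0.4671 = 1/0.683447 = 1.4632.
Proper length: L₀ = γ·L = 1.4632 × 31.3 = 45.8 km.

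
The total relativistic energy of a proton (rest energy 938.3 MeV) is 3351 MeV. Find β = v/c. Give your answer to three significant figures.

γ = E/(mc²) = 3351/938.3 = 3.5714.
β = √(1 − 1/γ²) = √(1 − 0.0784013) = √0.9215987 = 0.960.

0.960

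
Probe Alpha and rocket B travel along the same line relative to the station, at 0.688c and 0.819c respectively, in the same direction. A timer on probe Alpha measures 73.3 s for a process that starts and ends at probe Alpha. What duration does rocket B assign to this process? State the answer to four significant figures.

Transform probe Alpha's velocity into rocket B's frame: (0.688 − 0.819)/(1 − 0.688·0.819) = −0.131/0.436528, so the relative speed is 0.3001c.
At |u| = 0.3001c, γ = (1 − 0.09006)^(−1/2) = 1.0483.
The clock on probe Alpha records proper time, so rocket B measures Δt = γΔτ = 1.0483 × 73.3 = 76.84 s.

76.84 s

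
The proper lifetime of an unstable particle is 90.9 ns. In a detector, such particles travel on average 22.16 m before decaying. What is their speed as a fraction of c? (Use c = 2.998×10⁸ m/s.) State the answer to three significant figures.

0.631c

Lab distance = (lab lifetime)·v = γτ·βc, so βγ = d/(cτ) = 22.16/(2.998×10⁸ × 9.090×10^-8) = 0.81316.
With βγ = 0.81316: γ² = 1 + (βγ)² = 1.661229, and β = (βγ)/γ = 0.81316/1.28889 = 0.631.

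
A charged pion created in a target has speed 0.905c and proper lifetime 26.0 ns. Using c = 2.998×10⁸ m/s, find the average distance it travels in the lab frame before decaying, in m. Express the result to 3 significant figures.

β² = 0.819025, so γ = 1/√0.180975 = 2.3507.
Lab-frame lifetime: Δt = γτ = 2.3507 × 26.0 ns = 61.118 ns.
Distance: d = vΔt = 0.905 × 2.998×10⁸ m/s × 6.1118×10^-8 s = 16.6 m.

16.6 m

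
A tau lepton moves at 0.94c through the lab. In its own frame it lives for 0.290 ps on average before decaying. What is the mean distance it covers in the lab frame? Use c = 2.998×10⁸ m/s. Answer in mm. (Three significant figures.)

With β = 0.94, γ = 1/√(1 − 0.94²) = 1/√0.1164 = 2.9311.
Lab-frame lifetime: Δt = γτ = 2.9311 × 0.290 ps = 0.85002 ps.
Distance: d = vΔt = 0.94 × 2.998×10⁸ m/s × 8.5002×10^-13 s = 2.40×10^-4 m = 0.240 mm.

0.240 mm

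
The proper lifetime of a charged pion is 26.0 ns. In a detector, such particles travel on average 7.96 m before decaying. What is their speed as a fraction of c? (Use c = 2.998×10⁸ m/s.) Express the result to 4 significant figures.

0.7145c

Lab distance = (lab lifetime)·v = γτ·βc, so βγ = d/(cτ) = 7.960/(2.998×10⁸ × 2.600×10^-8) = 1.0212.
With βγ = 1.0212: γ² = 1 + (βγ)² = 2.04285, and β = (βγ)/γ = 1.0212/1.42928 = 0.7145.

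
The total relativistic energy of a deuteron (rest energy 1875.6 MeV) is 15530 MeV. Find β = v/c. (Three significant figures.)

0.993

Total energy E = γmc² gives γ = 15530/1875.6 = 8.28.
Hence β = √(1 − 1/γ²) = √(1 − 0.0145861) = √0.9854139 = 0.993.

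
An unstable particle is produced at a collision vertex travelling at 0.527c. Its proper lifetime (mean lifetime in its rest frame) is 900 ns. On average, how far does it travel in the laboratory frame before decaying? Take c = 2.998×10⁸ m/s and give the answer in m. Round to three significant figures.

γ = 1/√(1 − β²) = 1/√(1 − 0.277729) = 1/√0.722271 = 1/0.849865 = 1.1767.
Lab-frame lifetime: Δt = γτ = 1.1767 × 900 ns = 1059 ns.
Distance: d = vΔt = 0.527 × 2.998×10⁸ m/s × 1.0590×10^-6 s = 167 m.

167 m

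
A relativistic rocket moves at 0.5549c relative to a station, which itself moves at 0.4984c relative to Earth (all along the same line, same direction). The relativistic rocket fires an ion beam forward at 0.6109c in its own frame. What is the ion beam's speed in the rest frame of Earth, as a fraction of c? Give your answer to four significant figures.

0.9548c

Compose velocities in two stages. Stage 1 (into S'): u₁ = (0.6109+0.5549)/(1+0.6109×0.5549) = 0.87066.
Stage 2 (into S): u = (0.87066+0.4984)/(1+0.87066×0.4984) = 0.95476, so the speed is 0.9548c.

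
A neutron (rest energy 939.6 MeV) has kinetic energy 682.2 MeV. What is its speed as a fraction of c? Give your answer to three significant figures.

K = (γ−1)mc², so γ = 1 + 682.2/939.6 = 1.7261.
Then v/c = √(1 − γ⁻²) = √(1 − 0.335636) = √0.664364 = 0.815.

0.815c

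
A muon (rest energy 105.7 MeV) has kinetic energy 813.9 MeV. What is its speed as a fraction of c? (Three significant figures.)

0.993c

K = (γ−1)mc², so γ = 1 + 813.9/105.7 = 8.7001.
Then v/c = √(1 − γ⁻²) = √(1 − 0.0132115) = √0.9867885 = 0.993.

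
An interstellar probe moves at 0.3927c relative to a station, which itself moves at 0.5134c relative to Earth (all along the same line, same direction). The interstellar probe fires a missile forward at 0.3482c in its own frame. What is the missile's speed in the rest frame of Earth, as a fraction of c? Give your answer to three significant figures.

0.873c

Apply u = (u'+v)/(1+u'v) twice. Missile in the station frame: (0.3482+0.3927)/(1+0.3482·0.3927) = 0.7409/1.13673814 = 0.65178c.
That velocity, transformed to the rest frame of Earth: (0.65178+0.5134)/(1+0.65178·0.5134) = 1.16518/1.334623852 = 0.87304c.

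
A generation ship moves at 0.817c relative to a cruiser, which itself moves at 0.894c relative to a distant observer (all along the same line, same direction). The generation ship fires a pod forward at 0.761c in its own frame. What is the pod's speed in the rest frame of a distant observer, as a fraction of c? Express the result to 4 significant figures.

Apply u = (u'+v)/(1+u'v) twice. Pod in the cruiser frame: (0.761+0.817)/(1+0.761·0.817) = 1.578/1.621737 = 0.97303c.
That velocity, transformed to the rest frame of a distant observer: (0.97303+0.894)/(1+0.97303·0.894) = 1.86703/1.86988882 = 0.99847c.

0.9985c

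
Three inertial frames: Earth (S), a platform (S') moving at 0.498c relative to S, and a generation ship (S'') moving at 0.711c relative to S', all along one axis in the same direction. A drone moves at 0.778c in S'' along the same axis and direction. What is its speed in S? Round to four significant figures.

Compose velocities in two stages. Stage 1 (into S'): u₁ = (0.778+0.711)/(1+0.778×0.711) = 0.95869.
Stage 2 (into S): u = (0.95869+0.498)/(1+0.95869×0.498) = 0.98596, so the speed is 0.9860c.

0.9860c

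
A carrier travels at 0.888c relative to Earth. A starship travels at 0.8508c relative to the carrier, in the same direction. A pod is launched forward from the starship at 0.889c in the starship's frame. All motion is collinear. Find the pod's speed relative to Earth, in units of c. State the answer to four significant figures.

0.9994c

Compose velocities in two stages. Stage 1 (into S'): u₁ = (0.889+0.8508)/(1+0.889×0.8508) = 0.99057.
Stage 2 (into S): u = (0.99057+0.888)/(1+0.99057×0.888) = 0.99944, so the speed is 0.9994c.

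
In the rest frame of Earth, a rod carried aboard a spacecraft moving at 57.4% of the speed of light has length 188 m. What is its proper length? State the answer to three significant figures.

230 m

Lorentz factor: γ = (1 − 0.329476)^(−1/2) = 1.2212.
Proper length: L₀ = γ·L = 1.2212 × 188 = 230 m.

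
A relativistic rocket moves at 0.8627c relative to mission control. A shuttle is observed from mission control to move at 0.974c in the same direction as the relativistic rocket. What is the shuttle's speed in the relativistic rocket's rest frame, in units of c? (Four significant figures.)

0.6968c

Transform to the relativistic rocket's frame: u' = (u − v)/(1 − uv/c²).
u' = (0.974 − 0.8627)/(1 − 0.974×0.8627) = 0.1113/0.1597302 = 0.6968.
Speed in the relativistic rocket's frame: 0.6968c (in the same direction).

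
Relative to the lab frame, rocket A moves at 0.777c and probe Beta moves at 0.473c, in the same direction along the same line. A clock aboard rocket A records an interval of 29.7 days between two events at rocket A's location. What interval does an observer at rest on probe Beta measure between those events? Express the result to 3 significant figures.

33.9 days

Speed of rocket A in probe Beta's frame: u = (v_A − v_B)/(1 − v_A v_B/c²) = (0.777 − 0.473)/(1 − 0.777×0.473) = 0.304/0.632479 = 0.48065; |u| = 0.48065c.
At |u| = 0.48065c, γ = (1 − 0.231024)^(−1/2) = 1.1404.
Rocket A's interval is proper; time dilation gives Δt_B = γΔτ = 1.1404 × 29.7 days = 33.9 days.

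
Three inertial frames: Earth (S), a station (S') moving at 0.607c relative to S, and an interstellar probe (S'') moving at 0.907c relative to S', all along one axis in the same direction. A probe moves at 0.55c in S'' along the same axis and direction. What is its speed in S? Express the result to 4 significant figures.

Compose velocities in two stages. Stage 1 (into S'): u₁ = (0.55+0.907)/(1+0.55×0.907) = 0.97208.
Stage 2 (into S): u = (0.97208+0.607)/(1+0.97208×0.607) = 0.9931, so the speed is 0.9931c.

0.9931c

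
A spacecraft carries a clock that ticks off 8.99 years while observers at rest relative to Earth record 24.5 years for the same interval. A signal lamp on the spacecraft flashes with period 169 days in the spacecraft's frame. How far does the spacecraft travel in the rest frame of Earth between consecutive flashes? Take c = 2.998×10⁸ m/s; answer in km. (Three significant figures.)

1.11×10^13 km

γ = Δt/Δτ = 24.5/8.99 = 2.72525.
β = √(1 − 1/γ²) = 0.93025. Lab-frame period = γτ = 2.72525×169 days = 460.57 days. Distance = βc × γτ = 0.93025 × 2.998×10⁸ m/s × 39793248 s = 1.1098×10^16 m = 1.11×10^13 km.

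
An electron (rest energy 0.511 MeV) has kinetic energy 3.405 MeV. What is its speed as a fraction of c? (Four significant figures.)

K = (γ−1)mc², so γ = 1 + 3.405/0.511 = 7.6634.
Then v/c = √(1 − γ⁻²) = √(1 − 0.0170277) = √0.9829723 = 0.9914.

0.9914c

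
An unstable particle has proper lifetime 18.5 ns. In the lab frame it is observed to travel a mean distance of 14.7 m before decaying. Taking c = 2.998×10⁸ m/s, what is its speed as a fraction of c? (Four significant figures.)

0.9356c

Let x = d/(cτ) = 14.70 m / (2.998×10⁸ m/s × 1.850×10^-8 s) = 2.6504. Since d = βγcτ, x = βγ = β/√(1−β²).
Solving: β² = x²/(1+x²) = 7.02462/8.02462 = 0.875384, so β = 0.9356.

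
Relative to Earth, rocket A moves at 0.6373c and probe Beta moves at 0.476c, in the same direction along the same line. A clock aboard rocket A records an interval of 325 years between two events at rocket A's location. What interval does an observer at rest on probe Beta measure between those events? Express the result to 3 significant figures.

The velocity of rocket A relative to probe Beta is (0.6373 − 0.476)c / (1 − 0.6373×0.476) = 0.23154c; relative speed 0.23154c.
At |u| = 0.23154c, γ = (1 − 0.0536108)^(−1/2) = 1.0279.
The clock on rocket A records proper time, so probe Beta measures Δt = γΔτ = 1.0279 × 325 = 334 years.

334 years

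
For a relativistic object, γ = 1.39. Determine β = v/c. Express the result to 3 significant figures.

0.695

β = √(1 − 1/γ²) = √(1 − 1/1.9321) = √0.482428 = 0.695.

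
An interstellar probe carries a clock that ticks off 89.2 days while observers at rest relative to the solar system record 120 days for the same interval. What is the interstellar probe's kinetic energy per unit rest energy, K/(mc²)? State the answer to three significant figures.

0.345

From Δt = γΔτ: γ = 120/89.2 = 1.34529.
Since K = (γ−1)mc², K/(mc²) = 1.34529 − 1 = 0.345.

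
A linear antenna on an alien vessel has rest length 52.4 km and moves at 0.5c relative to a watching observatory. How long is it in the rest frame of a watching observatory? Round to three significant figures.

Lorentz factor: γ = (1 − 0.25)^(−1/2) = 1.1547.
Along the direction of motion the measured length is L₀/γ = 52.4/1.1547 = 45.4 km.

45.4 km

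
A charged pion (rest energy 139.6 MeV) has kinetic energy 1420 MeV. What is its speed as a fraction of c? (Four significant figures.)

0.9960c

K = (γ−1)mc², so γ = 1 + 1420/139.6 = 11.172.
Then v/c = √(1 − γ⁻²) = √(1 − 0.00801195) = √0.99198805 = 0.9960.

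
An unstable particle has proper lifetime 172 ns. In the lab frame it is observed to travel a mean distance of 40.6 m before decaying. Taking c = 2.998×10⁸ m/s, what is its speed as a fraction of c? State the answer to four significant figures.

Lab distance = (lab lifetime)·v = γτ·βc, so βγ = d/(cτ) = 40.60/(2.998×10⁸ × 1.720×10^-7) = 0.78735.
With βγ = 0.78735: γ² = 1 + (βγ)² = 1.61992, and β = (βγ)/γ = 0.78735/1.27276 = 0.6186.

0.6186c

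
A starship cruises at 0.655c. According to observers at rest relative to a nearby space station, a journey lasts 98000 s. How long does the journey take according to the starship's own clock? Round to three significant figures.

74100 s

Lorentz factor: γ = (1 − 0.429025)^(−1/2) = 1.3234.
The starship's clock runs slow as seen from a nearby space station, so Δτ = Δt/γ = 98000/1.3234 = 74100 s.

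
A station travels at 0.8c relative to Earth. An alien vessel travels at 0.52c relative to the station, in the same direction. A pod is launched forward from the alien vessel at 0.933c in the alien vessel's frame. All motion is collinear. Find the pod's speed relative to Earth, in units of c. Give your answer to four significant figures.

Compose velocities in two stages. Stage 1 (into S'): u₁ = (0.933+0.52)/(1+0.933×0.52) = 0.97835.
Stage 2 (into S): u = (0.97835+0.8)/(1+0.97835×0.8) = 0.99757, so the speed is 0.9976c.

0.9976c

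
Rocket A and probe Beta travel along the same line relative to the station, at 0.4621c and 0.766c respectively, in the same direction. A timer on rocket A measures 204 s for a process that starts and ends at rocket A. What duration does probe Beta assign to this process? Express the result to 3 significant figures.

Speed of rocket A in probe Beta's frame: u = (v_A − v_B)/(1 − v_A v_B/c²) = (0.4621 − 0.766)/(1 − 0.4621×0.766) = −0.3039/0.6460314 = −0.47041; |u| = 0.47041c.
γ for this relative speed: γ = 1/√(1 − 0.221286) = 1.1332.
Rocket A's interval is proper; time dilation gives Δt_B = γΔτ = 1.1332 × 204 s = 231 s.

231 s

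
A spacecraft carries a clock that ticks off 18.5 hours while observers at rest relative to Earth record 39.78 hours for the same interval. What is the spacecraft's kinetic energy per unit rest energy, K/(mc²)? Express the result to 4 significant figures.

The time-dilation ratio gives γ = 39.78/18.5 = 2.15027.
Since K = (γ−1)mc², K/(mc²) = 2.15027 − 1 = 1.150.

1.150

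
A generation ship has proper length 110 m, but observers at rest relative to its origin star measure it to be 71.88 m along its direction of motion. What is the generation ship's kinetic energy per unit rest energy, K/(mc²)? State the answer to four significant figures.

0.5303

Length contraction gives γ = L₀/L = 110/71.88 = 1.53033.
Since K = (γ−1)mc², K/(mc²) = 1.53033 − 1 = 0.5303.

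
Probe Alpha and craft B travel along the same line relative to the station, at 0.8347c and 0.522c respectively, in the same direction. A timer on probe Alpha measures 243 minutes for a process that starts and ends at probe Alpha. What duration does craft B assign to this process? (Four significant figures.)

291.9 minutes

Speed of probe Alpha in craft B's frame: u = (v_A − v_B)/(1 − v_A v_B/c²) = (0.8347 − 0.522)/(1 − 0.8347×0.522) = 0.3127/0.5642866 = 0.55415; |u| = 0.55415c.
At |u| = 0.55415c, γ = (1 − 0.307082)^(−1/2) = 1.2013.
Probe Alpha's interval is proper; time dilation gives Δt_B = γΔτ = 1.2013 × 243 minutes = 291.9 minutes.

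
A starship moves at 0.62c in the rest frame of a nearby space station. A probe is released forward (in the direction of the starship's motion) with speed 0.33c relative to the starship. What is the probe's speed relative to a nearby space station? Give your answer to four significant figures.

0.7886c

In units of c, u = (u' + v)/(1 + u'v) with u' = 0.33 and v = 0.62.
Numerator: 0.33 + 0.62 = 0.95. Denominator: 1 + (0.33)(0.62) = 1.2046.
u = 0.95/1.2046 = 0.78864, so the speed is 0.7886c.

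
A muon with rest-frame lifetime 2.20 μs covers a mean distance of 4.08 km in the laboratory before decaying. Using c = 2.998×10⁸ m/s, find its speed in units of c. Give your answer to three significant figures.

0.987c

Let x = d/(cτ) = 4080 m / (2.998×10⁸ m/s × 2.200×10^-6 s) = 6.1859. Since d = βγcτ, x = βγ = β/√(1−β²).
Solving: β² = x²/(1+x²) = 38.2654/39.2654 = 0.974532, so β = 0.987.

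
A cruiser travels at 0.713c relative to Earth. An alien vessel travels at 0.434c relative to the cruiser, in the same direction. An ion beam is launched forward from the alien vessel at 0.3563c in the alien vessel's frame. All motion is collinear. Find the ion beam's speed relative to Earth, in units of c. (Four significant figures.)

Compose velocities in two stages. Stage 1 (into S'): u₁ = (0.3563+0.434)/(1+0.3563×0.434) = 0.68446.
Stage 2 (into S): u = (0.68446+0.713)/(1+0.68446×0.713) = 0.93914, so the speed is 0.9391c.

0.9391c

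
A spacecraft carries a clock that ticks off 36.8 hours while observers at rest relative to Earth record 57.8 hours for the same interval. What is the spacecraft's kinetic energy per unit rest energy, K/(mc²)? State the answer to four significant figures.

0.5707

From Δt = γΔτ: γ = 57.8/36.8 = 1.57065.
Since K = (γ−1)mc², K/(mc²) = 1.57065 − 1 = 0.5707.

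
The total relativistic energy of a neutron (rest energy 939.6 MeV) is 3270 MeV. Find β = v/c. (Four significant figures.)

Total energy E = γmc² gives γ = 3270/939.6 = 3.4802.
Hence β = √(1 − 1/γ²) = √(1 − 0.0825642) = √0.9174358 = 0.9578.

0.9578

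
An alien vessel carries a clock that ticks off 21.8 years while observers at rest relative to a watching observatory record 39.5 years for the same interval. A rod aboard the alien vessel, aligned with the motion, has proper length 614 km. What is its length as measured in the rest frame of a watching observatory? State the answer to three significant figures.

From Δt = γΔτ: γ = 39.5/21.8 = 1.81193.
L = L₀/γ = 614/1.81193 = 339 km.

339 km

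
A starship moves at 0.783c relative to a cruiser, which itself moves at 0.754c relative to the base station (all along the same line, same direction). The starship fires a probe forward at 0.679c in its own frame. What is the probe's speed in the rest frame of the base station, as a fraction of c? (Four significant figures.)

First combine the probe and starship (S''→S'): u₁ = (0.679 + 0.783)/(1 + 0.679×0.783) = 1.462/1.531657 = 0.95452.
Then combine with the cruiser (S'→S): u = (0.95452 + 0.754)/(1 + 0.95452×0.754) = 1.70852/1.71970808 = 0.99349.

0.9935c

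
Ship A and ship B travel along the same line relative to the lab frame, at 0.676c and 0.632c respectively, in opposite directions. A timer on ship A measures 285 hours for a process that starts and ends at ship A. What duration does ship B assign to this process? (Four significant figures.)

Transform ship A's velocity into ship B's frame: (0.676 + 0.632)/(1 + 0.676·0.632) = 1.308/1.427232, so the relative speed is 0.91646c.
γ for this relative speed: γ = 1/√(1 − 0.839899) = 2.4992.
Ship A's interval is proper; time dilation gives Δt_B = γΔτ = 2.4992 × 285 hours = 712.3 hours.

712.3 hours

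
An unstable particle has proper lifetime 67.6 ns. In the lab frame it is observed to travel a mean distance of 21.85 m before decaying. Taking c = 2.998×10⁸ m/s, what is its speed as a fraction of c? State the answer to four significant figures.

d = βγcτ ⇒ βγ = d/(cτ) = 21.85 m / (20.26648 m) = 1.0781.
β = (βγ)/√(1+(βγ)²) = 1.0781/√2.1623 = 0.7332.

0.7332c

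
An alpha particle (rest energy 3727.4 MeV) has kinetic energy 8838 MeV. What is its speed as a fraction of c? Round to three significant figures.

0.955c

γ = 1 + K/(mc²) = 1 + 8838/3727.4 = 3.3711.
β = √(1 − 1/γ²) = √(1 − 0.0879947) = √0.9120053 = 0.955.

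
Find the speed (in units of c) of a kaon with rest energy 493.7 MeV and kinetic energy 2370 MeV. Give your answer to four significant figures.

0.9850c

γ = 1 + K/(mc²) = 1 + 2370/493.7 = 5.8005.
β = √(1 − 1/γ²) = √(1 − 0.0297214) = √0.9702786 = 0.9850.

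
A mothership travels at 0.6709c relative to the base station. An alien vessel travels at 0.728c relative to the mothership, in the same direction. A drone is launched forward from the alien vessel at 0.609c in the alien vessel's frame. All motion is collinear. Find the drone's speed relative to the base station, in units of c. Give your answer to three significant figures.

First combine the drone and alien vessel (S''→S'): u₁ = (0.609 + 0.728)/(1 + 0.609×0.728) = 1.337/1.443352 = 0.92632.
Then combine with the mothership (S'→S): u = (0.92632 + 0.6709)/(1 + 0.92632×0.6709) = 1.59722/1.621468088 = 0.98505.

0.985c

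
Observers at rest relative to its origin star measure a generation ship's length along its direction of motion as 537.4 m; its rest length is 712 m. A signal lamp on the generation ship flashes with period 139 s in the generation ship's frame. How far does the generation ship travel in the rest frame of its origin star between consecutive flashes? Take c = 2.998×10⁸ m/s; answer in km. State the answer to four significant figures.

Length contraction gives γ = L₀/L = 712/537.4 = 1.3249.
β = √(1 − 1/γ²) = 0.65598. Lab-frame period = γτ = 1.3249×139 s = 184.16 s. Distance = βc × γτ = 0.65598 × 2.998×10⁸ m/s × 184.16 s = 3.6217×10^10 m = 3.622×10^7 km.

3.622×10^7 km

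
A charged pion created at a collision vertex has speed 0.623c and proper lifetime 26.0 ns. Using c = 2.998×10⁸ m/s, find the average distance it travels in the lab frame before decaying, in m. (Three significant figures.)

β² = 0.388129, so γ = 1/√0.611871 = 1.2784.
Lab-frame lifetime: Δt = γτ = 1.2784 × 26.0 ns = 33.238 ns.
Distance: d = vΔt = 0.623 × 2.998×10⁸ m/s × 3.3238×10^-8 s = 6.21 m.

6.21 m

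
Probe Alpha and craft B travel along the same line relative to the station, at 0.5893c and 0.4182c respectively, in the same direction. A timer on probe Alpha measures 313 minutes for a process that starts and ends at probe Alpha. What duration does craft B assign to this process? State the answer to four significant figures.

321.4 minutes

The velocity of probe Alpha relative to craft B is (0.5893 − 0.4182)c / (1 − 0.5893×0.4182) = 0.22706c; relative speed 0.22706c.
At |u| = 0.22706c, γ = (1 − 0.0515562)^(−1/2) = 1.0268.
The clock on probe Alpha records proper time, so craft B measures Δt = γΔτ = 1.0268 × 313 = 321.4 minutes.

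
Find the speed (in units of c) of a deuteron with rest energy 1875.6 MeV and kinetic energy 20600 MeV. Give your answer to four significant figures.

γ = 1 + K/(mc²) = 1 + 20600/1875.6 = 11.983.
β = √(1 − 1/γ²) = √(1 − 0.00696416) = √0.99303584 = 0.9965.

0.9965c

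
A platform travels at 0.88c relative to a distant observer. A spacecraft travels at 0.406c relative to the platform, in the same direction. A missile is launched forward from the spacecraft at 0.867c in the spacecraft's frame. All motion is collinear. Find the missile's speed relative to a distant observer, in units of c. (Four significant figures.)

0.9962c

Apply u = (u'+v)/(1+u'v) twice. Missile in the platform frame: (0.867+0.406)/(1+0.867·0.406) = 1.273/1.352002 = 0.94157c.
That velocity, transformed to the rest frame of a distant observer: (0.94157+0.88)/(1+0.94157·0.88) = 1.82157/1.8285816 = 0.99617c.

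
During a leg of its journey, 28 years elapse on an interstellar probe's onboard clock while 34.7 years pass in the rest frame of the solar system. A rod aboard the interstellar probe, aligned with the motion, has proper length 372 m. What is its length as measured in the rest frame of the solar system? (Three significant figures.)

From Δt = γΔτ: γ = 34.7/28 = 1.23929.
The rod contracts by the same γ: 372 m / 1.23929 = 300 m.

300 m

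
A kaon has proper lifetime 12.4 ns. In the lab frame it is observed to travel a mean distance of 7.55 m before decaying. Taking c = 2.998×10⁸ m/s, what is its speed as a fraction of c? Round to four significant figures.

d = βγcτ ⇒ βγ = d/(cτ) = 7.550 m / (3.71752 m) = 2.0309.
β = (βγ)/√(1+(βγ)²) = 2.0309/√5.12455 = 0.8971.

0.8971c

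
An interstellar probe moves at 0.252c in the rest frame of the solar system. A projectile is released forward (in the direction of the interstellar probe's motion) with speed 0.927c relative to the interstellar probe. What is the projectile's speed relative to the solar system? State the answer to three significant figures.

0.956c

Relativistic velocity addition: u = (u' + v)/(1 + u'v/c²), with u' = 0.927c and v = 0.252c.
Numerator: 0.927 + 0.252 = 1.179. Denominator: 1 + (0.927)(0.252) = 1.233604.
u = 1.179/1.233604 = 0.95574, so the speed is 0.956c.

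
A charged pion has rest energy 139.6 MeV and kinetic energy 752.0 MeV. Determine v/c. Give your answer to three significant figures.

0.988

γ = 1 + K/(mc²) = 1 + 752.0/139.6 = 6.3868.
β = √(1 − 1/γ²) = √(1 − 0.0245151) = √0.9754849 = 0.988.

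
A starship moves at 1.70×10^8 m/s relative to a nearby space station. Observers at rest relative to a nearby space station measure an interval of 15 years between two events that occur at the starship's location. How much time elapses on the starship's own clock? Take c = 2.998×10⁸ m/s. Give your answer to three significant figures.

β = v/c = (1.70×10^8 m/s)/(2.998×10⁸ m/s) = 0.567045.
With β = 0.567045, γ = 1/√(1 − 0.567045²) = 1/√0.67846 = 1.2141.
The starship's clock runs slow as seen from a nearby space station, so Δτ = Δt/γ = 15/1.2141 = 12.4 years.

12.4 years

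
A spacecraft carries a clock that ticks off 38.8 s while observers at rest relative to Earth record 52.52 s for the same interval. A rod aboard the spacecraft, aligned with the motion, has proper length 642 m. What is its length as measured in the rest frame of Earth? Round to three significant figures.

The time-dilation ratio gives γ = 52.52/38.8 = 1.35361.
The rod contracts by the same γ: 642 m / 1.35361 = 474 m.

474 m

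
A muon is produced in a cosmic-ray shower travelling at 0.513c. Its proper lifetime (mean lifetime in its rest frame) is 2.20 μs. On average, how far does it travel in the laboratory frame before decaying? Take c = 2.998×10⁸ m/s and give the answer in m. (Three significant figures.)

Lorentz factor: γ = (1 − 0.263169)^(−1/2) = 1.165.
Lab-frame lifetime: Δt = γτ = 1.165 × 2.20 μs = 2.563 μs.
Distance: d = vΔt = 0.513 × 2.998×10⁸ m/s × 2.5630×10^-6 s = 394 m.

394 m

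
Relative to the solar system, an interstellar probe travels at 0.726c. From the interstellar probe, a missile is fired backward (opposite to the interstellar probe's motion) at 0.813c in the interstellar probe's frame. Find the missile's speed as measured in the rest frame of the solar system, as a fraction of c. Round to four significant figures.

0.2123c

In units of c, u = (u' + v)/(1 + u'v) with u' = −0.813 and v = 0.726.
Numerator: −0.813 + 0.726 = −0.087. Denominator: 1 + (−0.813)(0.726) = 0.409762.
u = −0.087/0.409762 = −0.21232, so the speed is 0.2123c.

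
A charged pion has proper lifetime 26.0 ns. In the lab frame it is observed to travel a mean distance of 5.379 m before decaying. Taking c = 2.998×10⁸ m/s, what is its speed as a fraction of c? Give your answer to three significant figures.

0.568c

Let x = d/(cτ) = 5.379 m / (2.998×10⁸ m/s × 2.600×10^-8 s) = 0.69008. Since d = βγcτ, x = βγ = β/√(1−β²).
Solving: β² = x²/(1+x²) = 0.47621/1.47621 = 0.32259, so β = 0.568.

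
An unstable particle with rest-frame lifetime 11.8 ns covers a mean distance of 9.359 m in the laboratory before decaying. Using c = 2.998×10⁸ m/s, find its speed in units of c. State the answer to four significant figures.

0.9354c

Lab distance = (lab lifetime)·v = γτ·βc, so βγ = d/(cτ) = 9.359/(2.998×10⁸ × 1.180×10^-8) = 2.6455.
With βγ = 2.6455: γ² = 1 + (βγ)² = 7.99867, and β = (βγ)/γ = 2.6455/2.82819 = 0.9354.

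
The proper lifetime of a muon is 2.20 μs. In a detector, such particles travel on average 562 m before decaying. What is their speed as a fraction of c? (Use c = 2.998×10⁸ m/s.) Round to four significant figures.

0.6486c

d = βγcτ ⇒ βγ = d/(cτ) = 562.0 m / (659.56 m) = 0.85208.
β = (βγ)/√(1+(βγ)²) = 0.85208/√1.72604 = 0.6486.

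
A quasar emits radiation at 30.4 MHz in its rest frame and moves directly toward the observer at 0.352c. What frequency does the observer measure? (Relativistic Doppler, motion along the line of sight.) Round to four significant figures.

Relativistic Doppler (source moving toward): f_obs = f_src · √((1+β)/(1−β)).
With β = 0.352: factor = √(1.352/0.648) = 1.4444.
f_obs = 30.4 × 1.4444 = 43.91 MHz.

43.91 MHz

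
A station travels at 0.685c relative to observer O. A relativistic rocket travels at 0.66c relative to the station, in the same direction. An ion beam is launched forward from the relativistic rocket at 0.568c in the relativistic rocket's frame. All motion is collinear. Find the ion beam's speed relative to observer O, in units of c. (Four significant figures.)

0.9791c

Compose velocities in two stages. Stage 1 (into S'): u₁ = (0.568+0.66)/(1+0.568×0.66) = 0.89317.
Stage 2 (into S): u = (0.89317+0.685)/(1+0.89317×0.685) = 0.97912, so the speed is 0.9791c.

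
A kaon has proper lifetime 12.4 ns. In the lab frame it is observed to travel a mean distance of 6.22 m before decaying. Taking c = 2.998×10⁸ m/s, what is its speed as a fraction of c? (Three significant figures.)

Let x = d/(cτ) = 6.220 m / (2.998×10⁸ m/s × 1.240×10^-8 s) = 1.6732. Since d = βγcτ, x = βγ = β/√(1−β²).
Solving: β² = x²/(1+x²) = 2.7996/3.7996 = 0.736814, so β = 0.858.

0.858c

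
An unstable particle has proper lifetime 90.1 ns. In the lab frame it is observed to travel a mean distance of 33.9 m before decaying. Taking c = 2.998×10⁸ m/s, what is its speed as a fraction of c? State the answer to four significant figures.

0.7821c

Let x = d/(cτ) = 33.90 m / (2.998×10⁸ m/s × 9.010×10^-8 s) = 1.255. Since d = βγcτ, x = βγ = β/√(1−β²).
Solving: β² = x²/(1+x²) = 1.57502/2.57502 = 0.611654, so β = 0.7821.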